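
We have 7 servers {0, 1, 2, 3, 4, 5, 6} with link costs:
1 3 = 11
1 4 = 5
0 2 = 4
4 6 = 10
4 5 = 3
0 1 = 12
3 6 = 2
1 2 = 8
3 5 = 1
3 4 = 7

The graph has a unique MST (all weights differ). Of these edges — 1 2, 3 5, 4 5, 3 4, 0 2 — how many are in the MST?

Kruskal's algorithm — process edges by increasing weight (ties by edge label):
3 5 (1): add — endpoints in different components.
3 6 (2): add — endpoints in different components.
4 5 (3): add — endpoints in different components.
0 2 (4): add — endpoints in different components.
1 4 (5): add — endpoints in different components.
3 4 (7): skip — 3 and 4 already connected.
1 2 (8): add — endpoints in different components.
MST edge set: {3 5, 3 6, 4 5, 0 2, 1 4, 1 2}.
Of the listed edges, {1 2, 3 5, 4 5, 0 2} are in the MST → 4.

4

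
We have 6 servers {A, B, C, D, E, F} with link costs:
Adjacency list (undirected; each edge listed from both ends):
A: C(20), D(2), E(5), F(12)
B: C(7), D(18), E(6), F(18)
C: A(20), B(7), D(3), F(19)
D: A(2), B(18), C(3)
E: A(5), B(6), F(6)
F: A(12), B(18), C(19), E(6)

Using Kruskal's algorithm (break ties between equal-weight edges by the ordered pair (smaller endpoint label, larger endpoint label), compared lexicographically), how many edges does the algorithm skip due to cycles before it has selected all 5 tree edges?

0

Sort edges by weight, then run Kruskal:
A D (2): add. Components now {A,D} {B} {C} {E} {F}
C D (3): add. Components now {A,C,D} {B} {E} {F}
A E (5): add. Components now {A,C,D,E} {B} {F}
B E (6): add. Components now {A,B,C,D,E} {F}
E F (6): add. Components now {A,B,C,D,E,F}
Edges rejected before the tree was complete: 0.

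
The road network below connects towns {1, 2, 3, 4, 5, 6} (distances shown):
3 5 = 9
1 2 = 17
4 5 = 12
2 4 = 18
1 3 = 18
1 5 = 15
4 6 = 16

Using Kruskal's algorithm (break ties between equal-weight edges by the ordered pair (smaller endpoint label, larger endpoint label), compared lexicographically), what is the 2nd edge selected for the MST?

Sort edges by weight, then run Kruskal:
3 5 (9): add. Components now {1} {2} {3,5} {4} {6}
4 5 (12): add. Components now {1} {2} {3,4,5} {6}
1 5 (15): add. Components now {1,3,4,5} {2} {6}
4 6 (16): add. Components now {1,3,4,5,6} {2}
1 2 (17): add. Components now {1,2,3,4,5,6}
The 2nd edge added is 4 5.

4-5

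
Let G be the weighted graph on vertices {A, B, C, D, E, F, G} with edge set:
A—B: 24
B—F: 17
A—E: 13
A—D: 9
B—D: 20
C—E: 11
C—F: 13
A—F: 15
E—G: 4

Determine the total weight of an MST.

Kruskal: consider edges lightest-first.
E—G (4): add. Components now {A} {B} {C} {D} {E,G} {F}
A—D (9): add. Components now {A,D} {B} {C} {E,G} {F}
C—E (11): add. Components now {A,D} {B} {C,E,G} {F}
A—E (13): add. Components now {A,C,D,E,G} {B} {F}
C—F (13): add. Components now {A,C,D,E,F,G} {B}
A—F (15): skip — A and F already connected.
B—F (17): add. Components now {A,B,C,D,E,F,G}
MST edges: E—G, A—D, C—E, A—E, C—F, B—F; total weight 4+9+11+13+13+17 = 67.

67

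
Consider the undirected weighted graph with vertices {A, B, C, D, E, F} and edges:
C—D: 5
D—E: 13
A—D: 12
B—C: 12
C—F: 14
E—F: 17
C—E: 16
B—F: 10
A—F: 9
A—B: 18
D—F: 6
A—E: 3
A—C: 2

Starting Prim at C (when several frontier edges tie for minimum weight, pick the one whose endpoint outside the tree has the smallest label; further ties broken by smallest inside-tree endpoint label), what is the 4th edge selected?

Prim's algorithm from C:
Step 1: cheapest edge leaving the tree is A—C (2); add A.
Step 2: cheapest edge leaving the tree is A—E (3); add E.
Step 3: cheapest edge leaving the tree is C—D (5); add D.
Step 4: cheapest edge leaving the tree is D—F (6); add F.
Step 5: cheapest edge leaving the tree is B—F (10); add B.
The 4th edge added is D—F.

D-F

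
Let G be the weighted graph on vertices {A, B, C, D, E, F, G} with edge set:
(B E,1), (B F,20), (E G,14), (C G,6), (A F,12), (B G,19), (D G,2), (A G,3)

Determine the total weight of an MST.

Kruskal's algorithm — process edges by increasing weight (ties by edge label):
B E (1): add. Components now {A} {B,E} {C} {D} {F} {G}
D G (2): add. Components now {A} {B,E} {C} {D,G} {F}
A G (3): add. Components now {A,D,G} {B,E} {C} {F}
C G (6): add. Components now {A,C,D,G} {B,E} {F}
A F (12): add. Components now {A,C,D,F,G} {B,E}
E G (14): add. Components now {A,B,C,D,E,F,G}
MST edges: B E, D G, A G, C G, A F, E G; total weight 1+2+3+6+12+14 = 38.

38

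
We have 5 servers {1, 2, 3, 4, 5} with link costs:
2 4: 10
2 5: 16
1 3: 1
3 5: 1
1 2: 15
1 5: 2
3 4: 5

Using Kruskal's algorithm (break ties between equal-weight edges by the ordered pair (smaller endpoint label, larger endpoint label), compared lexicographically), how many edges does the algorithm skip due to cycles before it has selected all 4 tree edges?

Kruskal: consider edges lightest-first.
1 3 (1): add. Components now {1,3} {2} {4} {5}
3 5 (1): add. Components now {1,3,5} {2} {4}
1 5 (2): skip — 1 and 5 already connected.
3 4 (5): add. Components now {1,3,4,5} {2}
2 4 (10): add. Components now {1,2,3,4,5}
Edges rejected before the tree was complete: 1.

1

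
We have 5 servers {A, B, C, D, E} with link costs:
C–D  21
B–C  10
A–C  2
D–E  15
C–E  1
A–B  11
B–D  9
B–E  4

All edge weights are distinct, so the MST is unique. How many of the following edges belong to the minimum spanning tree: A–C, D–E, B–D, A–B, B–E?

3

Kruskal's algorithm — process edges by increasing weight (ties by edge label):
C–E (1): add — endpoints in different components.
A–C (2): add — endpoints in different components.
B–E (4): add — endpoints in different components.
B–D (9): add — endpoints in different components.
MST edge set: {C–E, A–C, B–E, B–D}.
Of the listed edges, {A–C, B–D, B–E} are in the MST → 3.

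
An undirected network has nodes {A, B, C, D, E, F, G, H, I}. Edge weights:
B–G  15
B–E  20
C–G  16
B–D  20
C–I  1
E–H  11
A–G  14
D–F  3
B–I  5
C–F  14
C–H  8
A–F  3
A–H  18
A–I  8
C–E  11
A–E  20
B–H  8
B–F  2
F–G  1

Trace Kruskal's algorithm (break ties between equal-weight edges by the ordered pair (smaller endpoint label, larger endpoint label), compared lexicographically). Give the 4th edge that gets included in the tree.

A-F

Kruskal: consider edges lightest-first.
C–I (1): add — endpoints in different components.
F–G (1): add — endpoints in different components.
B–F (2): add — endpoints in different components.
A–F (3): add — endpoints in different components.
D–F (3): add — endpoints in different components.
B–I (5): add — endpoints in different components.
A–I (8): skip — A and I already connected.
B–H (8): add — endpoints in different components.
C–H (8): skip — C and H already connected.
C–E (11): add — endpoints in different components.
The 4th edge added is A–F.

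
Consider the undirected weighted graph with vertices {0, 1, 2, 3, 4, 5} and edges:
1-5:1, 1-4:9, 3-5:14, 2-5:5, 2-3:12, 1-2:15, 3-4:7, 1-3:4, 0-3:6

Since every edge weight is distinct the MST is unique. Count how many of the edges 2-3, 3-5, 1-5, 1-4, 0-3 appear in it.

2

Kruskal: consider edges lightest-first.
1-5 (1): add — endpoints in different components.
1-3 (4): add — endpoints in different components.
2-5 (5): add — endpoints in different components.
0-3 (6): add — endpoints in different components.
3-4 (7): add — endpoints in different components.
MST edge set: {1-5, 1-3, 2-5, 0-3, 3-4}.
Of the listed edges, {1-5, 0-3} are in the MST → 2.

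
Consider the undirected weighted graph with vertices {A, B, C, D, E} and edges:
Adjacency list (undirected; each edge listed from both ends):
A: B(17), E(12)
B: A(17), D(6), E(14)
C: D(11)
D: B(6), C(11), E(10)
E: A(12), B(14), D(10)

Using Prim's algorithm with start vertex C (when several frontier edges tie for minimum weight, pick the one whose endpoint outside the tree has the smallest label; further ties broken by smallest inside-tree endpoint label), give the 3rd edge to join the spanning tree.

D-E

Grow the tree from C using Prim:
Step 1: frontier [C—D 11] → take C—D (11); add D.
Step 2: frontier [B—D 6, D—E 10] → take B—D (6); add B.
Step 3: frontier [B—E 14, A—B 17, D—E 10] → take D—E (10); add E.
Step 4: frontier [A—B 17, A—E 12] → take A—E (12); add A.
The 3rd edge added is D—E.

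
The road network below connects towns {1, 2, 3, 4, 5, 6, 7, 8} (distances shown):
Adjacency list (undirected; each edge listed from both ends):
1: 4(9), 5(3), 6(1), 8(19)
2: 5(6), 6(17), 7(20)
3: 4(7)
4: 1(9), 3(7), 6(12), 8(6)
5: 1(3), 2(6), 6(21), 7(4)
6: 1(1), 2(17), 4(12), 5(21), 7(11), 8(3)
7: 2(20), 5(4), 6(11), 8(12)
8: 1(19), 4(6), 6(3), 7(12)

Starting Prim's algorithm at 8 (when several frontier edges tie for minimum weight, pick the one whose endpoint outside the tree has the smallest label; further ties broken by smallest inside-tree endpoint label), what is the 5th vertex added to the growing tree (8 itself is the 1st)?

7

Prim, starting at 8.
Step 1: cheapest edge leaving the tree is 6-8 (3); add 6.
Step 2: cheapest edge leaving the tree is 1-6 (1); add 1.
Step 3: cheapest edge leaving the tree is 1-5 (3); add 5.
Step 4: cheapest edge leaving the tree is 5-7 (4); add 7.
Step 5: cheapest edge leaving the tree is 2-5 (6); add 2.
Step 6: cheapest edge leaving the tree is 4-8 (6); add 4.
Step 7: cheapest edge leaving the tree is 3-4 (7); add 3.
Vertex order: 8, 6, 1, 5, 7, 2, 4, 3. The 5th vertex is 7.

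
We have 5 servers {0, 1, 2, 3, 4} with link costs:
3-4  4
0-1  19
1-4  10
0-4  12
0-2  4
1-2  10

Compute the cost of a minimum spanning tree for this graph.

28

Grow the tree from 4 using Prim:
Step 1: frontier [3-4 4, 1-4 10, 0-4 12] → take 3-4 (4); add 3.
Step 2: frontier [1-4 10, 0-4 12] → take 1-4 (10); add 1.
Step 3: frontier [1-2 10, 0-1 19, 0-4 12] → take 1-2 (10); add 2.
Step 4: frontier [0-1 19, 0-2 4, 0-4 12] → take 0-2 (4); add 0.
MST edges: 3-4, 1-4, 1-2, 0-2; total weight 4+10+10+4 = 28.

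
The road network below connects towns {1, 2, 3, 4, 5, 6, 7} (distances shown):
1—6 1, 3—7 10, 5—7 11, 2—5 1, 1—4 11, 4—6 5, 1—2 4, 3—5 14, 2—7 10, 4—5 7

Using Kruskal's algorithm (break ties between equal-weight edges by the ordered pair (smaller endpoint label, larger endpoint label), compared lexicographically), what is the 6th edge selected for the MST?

3-7

Sort edges by weight, then run Kruskal:
1—6 (1): add. Components now {1,6} {2} {3} {4} {5} {7}
2—5 (1): add. Components now {1,6} {2,5} {3} {4} {7}
1—2 (4): add. Components now {1,2,5,6} {3} {4} {7}
4—6 (5): add. Components now {1,2,4,5,6} {3} {7}
4—5 (7): skip — 4 and 5 already connected.
2—7 (10): add. Components now {1,2,4,5,6,7} {3}
3—7 (10): add. Components now {1,2,3,4,5,6,7}
The 6th edge added is 3—7.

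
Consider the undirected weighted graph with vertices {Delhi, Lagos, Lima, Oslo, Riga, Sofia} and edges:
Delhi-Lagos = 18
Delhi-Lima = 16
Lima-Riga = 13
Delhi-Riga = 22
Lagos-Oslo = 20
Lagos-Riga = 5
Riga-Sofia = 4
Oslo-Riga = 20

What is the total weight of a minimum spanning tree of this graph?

Prim's algorithm from Lagos:
Step 1: cheapest edge leaving the tree is Lagos-Riga (5); add Riga.
Step 2: cheapest edge leaving the tree is Riga-Sofia (4); add Sofia.
Step 3: cheapest edge leaving the tree is Lima-Riga (13); add Lima.
Step 4: cheapest edge leaving the tree is Delhi-Lima (16); add Delhi.
Step 5: cheapest edge leaving the tree is Lagos-Oslo (20); add Oslo.
MST edges: Lagos-Riga, Riga-Sofia, Lima-Riga, Delhi-Lima, Lagos-Oslo; total weight 5+4+13+16+20 = 58.

58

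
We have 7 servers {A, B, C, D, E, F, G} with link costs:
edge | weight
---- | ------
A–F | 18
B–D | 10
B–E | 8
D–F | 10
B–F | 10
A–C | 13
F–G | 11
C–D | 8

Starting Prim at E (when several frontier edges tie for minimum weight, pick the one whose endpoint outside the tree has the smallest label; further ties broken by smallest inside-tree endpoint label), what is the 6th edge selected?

Prim's algorithm from E:
Step 1: cheapest edge leaving the tree is B–E (8); add B.
Step 2: cheapest edge leaving the tree is B–D (10); add D.
Step 3: cheapest edge leaving the tree is C–D (8); add C.
Step 4: cheapest edge leaving the tree is B–F (10); add F.
Step 5: cheapest edge leaving the tree is F–G (11); add G.
Step 6: cheapest edge leaving the tree is A–C (13); add A.
The 6th edge added is A–C.

A-C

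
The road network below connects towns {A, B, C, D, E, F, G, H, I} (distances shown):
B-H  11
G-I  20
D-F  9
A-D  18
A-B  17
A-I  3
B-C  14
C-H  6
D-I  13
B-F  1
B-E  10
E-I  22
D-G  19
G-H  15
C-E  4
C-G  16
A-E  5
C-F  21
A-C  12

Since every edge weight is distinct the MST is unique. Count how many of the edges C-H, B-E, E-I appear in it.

2

Sort edges by weight, then run Kruskal:
B-F (1): add — endpoints in different components.
A-I (3): add — endpoints in different components.
C-E (4): add — endpoints in different components.
A-E (5): add — endpoints in different components.
C-H (6): add — endpoints in different components.
D-F (9): add — endpoints in different components.
B-E (10): add — endpoints in different components.
B-H (11): skip — B and H already connected.
A-C (12): skip — A and C already connected.
D-I (13): skip — D and I already connected.
B-C (14): skip — B and C already connected.
G-H (15): add — endpoints in different components.
MST edge set: {B-F, A-I, C-E, A-E, C-H, D-F, B-E, G-H}.
Of the listed edges, {C-H, B-E} are in the MST → 2.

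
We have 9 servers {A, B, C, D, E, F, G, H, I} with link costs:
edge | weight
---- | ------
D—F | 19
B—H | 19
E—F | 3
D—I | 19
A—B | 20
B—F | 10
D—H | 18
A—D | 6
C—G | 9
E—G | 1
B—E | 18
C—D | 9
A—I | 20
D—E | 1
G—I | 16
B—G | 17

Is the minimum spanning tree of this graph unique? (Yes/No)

No

Sort edges by weight, then run Kruskal:
D—E (1): add — endpoints in different components.
E—G (1): add — endpoints in different components.
E—F (3): add — endpoints in different components.
A—D (6): add — endpoints in different components.
C—D (9): add — endpoints in different components.
C—G (9): skip — C and G already connected.
B—F (10): add — endpoints in different components.
G—I (16): add — endpoints in different components.
B—G (17): skip — B and G already connected.
B—E (18): skip — B and E already connected.
D—H (18): add — endpoints in different components.
Non-tree edge C—G has weight 9, equal to the heaviest edge on its tree cycle — swapping gives another MST of the same weight. Not unique.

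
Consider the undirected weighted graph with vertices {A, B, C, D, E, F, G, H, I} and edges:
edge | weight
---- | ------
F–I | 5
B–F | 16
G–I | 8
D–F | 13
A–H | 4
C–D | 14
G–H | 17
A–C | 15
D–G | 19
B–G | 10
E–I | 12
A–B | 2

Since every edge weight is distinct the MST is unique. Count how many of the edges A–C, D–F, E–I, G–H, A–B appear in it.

3

Sort edges by weight, then run Kruskal:
A–B (2): add — endpoints in different components.
A–H (4): add — endpoints in different components.
F–I (5): add — endpoints in different components.
G–I (8): add — endpoints in different components.
B–G (10): add — endpoints in different components.
E–I (12): add — endpoints in different components.
D–F (13): add — endpoints in different components.
C–D (14): add — endpoints in different components.
MST edge set: {A–B, A–H, F–I, G–I, B–G, E–I, D–F, C–D}.
Of the listed edges, {D–F, E–I, A–B} are in the MST → 3.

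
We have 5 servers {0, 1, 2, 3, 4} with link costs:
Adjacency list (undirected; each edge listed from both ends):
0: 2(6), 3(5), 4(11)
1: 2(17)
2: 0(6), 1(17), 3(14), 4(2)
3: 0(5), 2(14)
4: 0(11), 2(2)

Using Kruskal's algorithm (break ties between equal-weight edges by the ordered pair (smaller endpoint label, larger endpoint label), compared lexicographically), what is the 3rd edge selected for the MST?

0-2

Kruskal: consider edges lightest-first.
2-4 (2): add. Components now {0} {1} {2,4} {3}
0-3 (5): add. Components now {0,3} {1} {2,4}
0-2 (6): add. Components now {0,2,3,4} {1}
0-4 (11): skip — 0 and 4 already connected.
2-3 (14): skip — 2 and 3 already connected.
1-2 (17): add. Components now {0,1,2,3,4}
The 3rd edge added is 0-2.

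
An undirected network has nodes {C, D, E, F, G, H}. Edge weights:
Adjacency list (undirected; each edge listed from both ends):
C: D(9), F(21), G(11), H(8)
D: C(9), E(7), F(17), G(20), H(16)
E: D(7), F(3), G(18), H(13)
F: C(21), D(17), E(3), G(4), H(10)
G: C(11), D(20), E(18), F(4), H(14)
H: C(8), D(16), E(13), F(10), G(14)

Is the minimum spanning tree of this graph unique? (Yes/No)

Kruskal: consider edges lightest-first.
E-F (3): add. Components now {C} {D} {E,F} {G} {H}
F-G (4): add. Components now {C} {D} {E,F,G} {H}
D-E (7): add. Components now {C} {D,E,F,G} {H}
C-H (8): add. Components now {C,H} {D,E,F,G}
C-D (9): add. Components now {C,D,E,F,G,H}
Every non-tree edge has weight strictly greater than the heaviest edge on the tree path between its endpoints, so the MST is unique.

Yes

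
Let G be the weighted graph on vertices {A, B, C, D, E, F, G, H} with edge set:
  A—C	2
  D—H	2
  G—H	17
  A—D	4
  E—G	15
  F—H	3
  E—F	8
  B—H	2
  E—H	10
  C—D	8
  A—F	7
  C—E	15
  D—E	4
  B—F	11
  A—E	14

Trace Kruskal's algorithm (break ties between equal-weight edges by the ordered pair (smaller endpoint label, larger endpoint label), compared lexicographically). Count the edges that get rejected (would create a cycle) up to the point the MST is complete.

7

Sort edges by weight, then run Kruskal:
A—C (2): add — endpoints in different components.
B—H (2): add — endpoints in different components.
D—H (2): add — endpoints in different components.
F—H (3): add — endpoints in different components.
A—D (4): add — endpoints in different components.
D—E (4): add — endpoints in different components.
A—F (7): skip — A and F already connected.
C—D (8): skip — C and D already connected.
E—F (8): skip — E and F already connected.
E—H (10): skip — E and H already connected.
B—F (11): skip — B and F already connected.
A—E (14): skip — A and E already connected.
C—E (15): skip — C and E already connected.
E—G (15): add — endpoints in different components.
Edges rejected before the tree was complete: 7.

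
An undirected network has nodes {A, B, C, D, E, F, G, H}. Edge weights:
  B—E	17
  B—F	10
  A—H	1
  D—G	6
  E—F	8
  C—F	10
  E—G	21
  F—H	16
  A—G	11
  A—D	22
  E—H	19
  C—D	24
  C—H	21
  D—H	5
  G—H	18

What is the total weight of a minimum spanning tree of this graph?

56

Sort edges by weight, then run Kruskal:
A—H (1): add — endpoints in different components.
D—H (5): add — endpoints in different components.
D—G (6): add — endpoints in different components.
E—F (8): add — endpoints in different components.
B—F (10): add — endpoints in different components.
C—F (10): add — endpoints in different components.
A—G (11): skip — A and G already connected.
F—H (16): add — endpoints in different components.
MST edges: A—H, D—H, D—G, E—F, B—F, C—F, F—H; total weight 1+5+6+8+10+10+16 = 56.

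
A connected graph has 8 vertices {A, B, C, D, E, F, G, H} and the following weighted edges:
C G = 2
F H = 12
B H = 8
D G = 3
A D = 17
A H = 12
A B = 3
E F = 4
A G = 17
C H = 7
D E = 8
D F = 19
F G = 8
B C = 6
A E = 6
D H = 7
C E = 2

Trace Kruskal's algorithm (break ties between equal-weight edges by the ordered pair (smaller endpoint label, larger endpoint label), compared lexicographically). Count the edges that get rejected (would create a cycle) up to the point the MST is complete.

1

Kruskal's algorithm — process edges by increasing weight (ties by edge label):
C E (2): add — endpoints in different components.
C G (2): add — endpoints in different components.
A B (3): add — endpoints in different components.
D G (3): add — endpoints in different components.
E F (4): add — endpoints in different components.
A E (6): add — endpoints in different components.
B C (6): skip — B and C already connected.
C H (7): add — endpoints in different components.
Edges rejected before the tree was complete: 1.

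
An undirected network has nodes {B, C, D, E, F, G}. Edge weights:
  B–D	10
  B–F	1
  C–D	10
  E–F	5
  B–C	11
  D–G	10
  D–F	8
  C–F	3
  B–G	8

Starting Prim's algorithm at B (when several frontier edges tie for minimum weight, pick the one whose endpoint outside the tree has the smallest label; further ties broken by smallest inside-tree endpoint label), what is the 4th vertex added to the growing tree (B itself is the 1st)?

Prim's algorithm from B:
Step 1: frontier [B–F 1, B–G 8, B–D 10, B–C 11] → take B–F (1); add F.
Step 2: frontier [B–G 8, B–D 10, B–C 11, C–F 3, E–F 5, D–F 8] → take C–F (3); add C.
Step 3: frontier [B–G 8, B–D 10, C–D 10, E–F 5, D–F 8] → take E–F (5); add E.
Step 4: frontier [B–G 8, B–D 10, C–D 10, D–F 8] → take D–F (8); add D.
Step 5: frontier [B–G 8, D–G 10] → take B–G (8); add G.
Vertex order: B, F, C, E, D, G. The 4th vertex is E.

E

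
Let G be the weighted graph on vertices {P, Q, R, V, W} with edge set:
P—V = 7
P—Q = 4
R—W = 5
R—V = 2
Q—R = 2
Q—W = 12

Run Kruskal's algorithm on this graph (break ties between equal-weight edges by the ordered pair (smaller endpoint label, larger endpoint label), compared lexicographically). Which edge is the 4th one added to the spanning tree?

Sort edges by weight, then run Kruskal:
Q—R (2): add — endpoints in different components.
R—V (2): add — endpoints in different components.
P—Q (4): add — endpoints in different components.
R—W (5): add — endpoints in different components.
The 4th edge added is R—W.

R-W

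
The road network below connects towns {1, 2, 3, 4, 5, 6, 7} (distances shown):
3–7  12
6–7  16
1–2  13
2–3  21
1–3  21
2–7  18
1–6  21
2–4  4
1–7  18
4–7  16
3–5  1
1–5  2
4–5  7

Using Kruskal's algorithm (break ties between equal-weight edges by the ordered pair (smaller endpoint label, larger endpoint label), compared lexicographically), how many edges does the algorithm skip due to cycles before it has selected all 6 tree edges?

Kruskal: consider edges lightest-first.
3–5 (1): add — endpoints in different components.
1–5 (2): add — endpoints in different components.
2–4 (4): add — endpoints in different components.
4–5 (7): add — endpoints in different components.
3–7 (12): add — endpoints in different components.
1–2 (13): skip — 1 and 2 already connected.
4–7 (16): skip — 4 and 7 already connected.
6–7 (16): add — endpoints in different components.
Edges rejected before the tree was complete: 2.

2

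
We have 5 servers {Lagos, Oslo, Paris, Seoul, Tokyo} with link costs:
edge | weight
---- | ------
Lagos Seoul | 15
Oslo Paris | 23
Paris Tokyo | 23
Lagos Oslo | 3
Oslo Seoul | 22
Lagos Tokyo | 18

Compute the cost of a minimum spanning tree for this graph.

Grow the tree from Seoul using Prim:
Step 1: cheapest edge leaving the tree is Lagos Seoul (15); add Lagos.
Step 2: cheapest edge leaving the tree is Lagos Oslo (3); add Oslo.
Step 3: cheapest edge leaving the tree is Lagos Tokyo (18); add Tokyo.
Step 4: cheapest edge leaving the tree is Oslo Paris (23); add Paris.
MST edges: Lagos Seoul, Lagos Oslo, Lagos Tokyo, Oslo Paris; total weight 15+3+18+23 = 59.

59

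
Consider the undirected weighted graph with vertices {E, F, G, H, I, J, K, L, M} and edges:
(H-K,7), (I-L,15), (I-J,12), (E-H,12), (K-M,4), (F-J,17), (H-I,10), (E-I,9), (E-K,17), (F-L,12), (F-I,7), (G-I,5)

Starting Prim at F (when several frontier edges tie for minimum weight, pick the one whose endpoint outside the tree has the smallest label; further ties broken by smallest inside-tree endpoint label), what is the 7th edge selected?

I-J

Prim, starting at F.
Step 1: frontier [F-I 7, F-L 12, F-J 17] → take F-I (7); add I.
Step 2: frontier [F-L 12, F-J 17, G-I 5, E-I 9, H-I 10, I-J 12, I-L 15] → take G-I (5); add G.
Step 3: frontier [F-L 12, F-J 17, E-I 9, H-I 10, I-J 12, I-L 15] → take E-I (9); add E.
Step 4: frontier [E-H 12, E-K 17, F-L 12, F-J 17, H-I 10, I-J 12, I-L 15] → take H-I (10); add H.
Step 5: frontier [E-K 17, F-L 12, F-J 17, H-K 7, I-J 12, I-L 15] → take H-K (7); add K.
Step 6: frontier [F-L 12, F-J 17, I-J 12, I-L 15, K-M 4] → take K-M (4); add M.
Step 7: frontier [F-L 12, F-J 17, I-J 12, I-L 15] → take I-J (12); add J.
Step 8: frontier [F-L 12, I-L 15] → take F-L (12); add L.
The 7th edge added is I-J.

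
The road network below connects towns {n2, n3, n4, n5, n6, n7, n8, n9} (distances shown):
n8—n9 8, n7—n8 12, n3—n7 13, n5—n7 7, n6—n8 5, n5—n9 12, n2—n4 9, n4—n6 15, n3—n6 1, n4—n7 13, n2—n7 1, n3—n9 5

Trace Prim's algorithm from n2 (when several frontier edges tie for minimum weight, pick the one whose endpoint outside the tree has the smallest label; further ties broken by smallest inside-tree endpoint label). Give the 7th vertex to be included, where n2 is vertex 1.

n3

Grow the tree from n2 using Prim:
Step 1: cheapest edge leaving the tree is n2—n7 (1); add n7.
Step 2: cheapest edge leaving the tree is n5—n7 (7); add n5.
Step 3: cheapest edge leaving the tree is n2—n4 (9); add n4.
Step 4: cheapest edge leaving the tree is n7—n8 (12); add n8.
Step 5: cheapest edge leaving the tree is n6—n8 (5); add n6.
Step 6: cheapest edge leaving the tree is n3—n6 (1); add n3.
Step 7: cheapest edge leaving the tree is n3—n9 (5); add n9.
Vertex order: n2, n7, n5, n4, n8, n6, n3, n9. The 7th vertex is n3.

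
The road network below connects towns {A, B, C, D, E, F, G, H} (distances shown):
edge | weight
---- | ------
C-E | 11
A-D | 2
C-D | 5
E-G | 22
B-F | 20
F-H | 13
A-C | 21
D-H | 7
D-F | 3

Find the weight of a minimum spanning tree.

70

Grow the tree from H using Prim:
Step 1: frontier [D-H 7, F-H 13] → take D-H (7); add D.
Step 2: frontier [A-D 2, D-F 3, C-D 5, F-H 13] → take A-D (2); add A.
Step 3: frontier [A-C 21, D-F 3, C-D 5, F-H 13] → take D-F (3); add F.
Step 4: frontier [A-C 21, C-D 5, B-F 20] → take C-D (5); add C.
Step 5: frontier [C-E 11, B-F 20] → take C-E (11); add E.
Step 6: frontier [E-G 22, B-F 20] → take B-F (20); add B.
Step 7: frontier [E-G 22] → take E-G (22); add G.
MST edges: D-H, A-D, D-F, C-D, C-E, B-F, E-G; total weight 7+2+3+5+11+20+22 = 70.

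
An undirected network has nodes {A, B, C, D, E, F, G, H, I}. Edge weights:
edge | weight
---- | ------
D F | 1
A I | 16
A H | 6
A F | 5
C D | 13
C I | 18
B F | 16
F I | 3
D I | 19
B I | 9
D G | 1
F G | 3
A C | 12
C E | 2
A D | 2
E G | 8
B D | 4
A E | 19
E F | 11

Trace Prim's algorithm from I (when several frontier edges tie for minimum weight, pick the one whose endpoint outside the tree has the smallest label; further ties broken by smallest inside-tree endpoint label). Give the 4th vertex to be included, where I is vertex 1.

Prim's algorithm from I:
Step 1: cheapest edge leaving the tree is F I (3); add F.
Step 2: cheapest edge leaving the tree is D F (1); add D.
Step 3: cheapest edge leaving the tree is D G (1); add G.
Step 4: cheapest edge leaving the tree is A D (2); add A.
Step 5: cheapest edge leaving the tree is B D (4); add B.
Step 6: cheapest edge leaving the tree is A H (6); add H.
Step 7: cheapest edge leaving the tree is E G (8); add E.
Step 8: cheapest edge leaving the tree is C E (2); add C.
Vertex order: I, F, D, G, A, B, H, E, C. The 4th vertex is G.

G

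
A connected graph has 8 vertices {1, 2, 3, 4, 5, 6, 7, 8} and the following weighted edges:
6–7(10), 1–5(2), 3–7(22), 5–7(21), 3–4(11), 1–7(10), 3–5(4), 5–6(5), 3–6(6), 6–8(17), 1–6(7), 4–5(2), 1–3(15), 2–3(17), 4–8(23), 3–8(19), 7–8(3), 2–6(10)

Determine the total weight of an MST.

36

Prim's algorithm from 5:
Step 1: cheapest edge leaving the tree is 1–5 (2); add 1.
Step 2: cheapest edge leaving the tree is 4–5 (2); add 4.
Step 3: cheapest edge leaving the tree is 3–5 (4); add 3.
Step 4: cheapest edge leaving the tree is 5–6 (5); add 6.
Step 5: cheapest edge leaving the tree is 2–6 (10); add 2.
Step 6: cheapest edge leaving the tree is 1–7 (10); add 7.
Step 7: cheapest edge leaving the tree is 7–8 (3); add 8.
MST edges: 1–5, 4–5, 3–5, 5–6, 2–6, 1–7, 7–8; total weight 2+2+4+5+10+10+3 = 36.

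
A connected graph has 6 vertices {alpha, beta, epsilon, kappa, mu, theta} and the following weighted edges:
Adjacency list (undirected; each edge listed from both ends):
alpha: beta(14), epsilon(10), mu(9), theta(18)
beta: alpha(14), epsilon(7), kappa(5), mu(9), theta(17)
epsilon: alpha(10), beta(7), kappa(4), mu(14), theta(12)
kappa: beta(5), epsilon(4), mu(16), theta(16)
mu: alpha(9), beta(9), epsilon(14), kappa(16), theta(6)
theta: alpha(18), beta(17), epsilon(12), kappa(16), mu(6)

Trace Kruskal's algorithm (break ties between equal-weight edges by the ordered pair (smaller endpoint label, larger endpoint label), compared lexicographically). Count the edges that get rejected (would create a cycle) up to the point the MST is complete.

Sort edges by weight, then run Kruskal:
epsilon—kappa (4): add — endpoints in different components.
beta—kappa (5): add — endpoints in different components.
mu—theta (6): add — endpoints in different components.
beta—epsilon (7): skip — beta and epsilon already connected.
alpha—mu (9): add — endpoints in different components.
beta—mu (9): add — endpoints in different components.
Edges rejected before the tree was complete: 1.

1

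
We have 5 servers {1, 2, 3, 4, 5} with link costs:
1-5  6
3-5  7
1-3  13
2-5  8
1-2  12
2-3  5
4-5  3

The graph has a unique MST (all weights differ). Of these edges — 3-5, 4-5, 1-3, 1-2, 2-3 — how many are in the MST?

Kruskal: consider edges lightest-first.
4-5 (3): add. Components now {1} {2} {3} {4,5}
2-3 (5): add. Components now {1} {2,3} {4,5}
1-5 (6): add. Components now {1,4,5} {2,3}
3-5 (7): add. Components now {1,2,3,4,5}
MST edge set: {4-5, 2-3, 1-5, 3-5}.
Of the listed edges, {3-5, 4-5, 2-3} are in the MST → 3.

3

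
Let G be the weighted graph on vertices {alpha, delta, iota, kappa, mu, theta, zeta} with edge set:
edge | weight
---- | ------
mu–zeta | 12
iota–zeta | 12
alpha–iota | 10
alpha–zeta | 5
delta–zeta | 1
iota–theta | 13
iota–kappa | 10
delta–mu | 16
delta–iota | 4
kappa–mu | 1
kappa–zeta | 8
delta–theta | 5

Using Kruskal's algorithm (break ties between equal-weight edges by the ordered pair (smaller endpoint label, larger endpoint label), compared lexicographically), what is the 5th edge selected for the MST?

delta-theta

Kruskal: consider edges lightest-first.
delta–zeta (1): add — endpoints in different components.
kappa–mu (1): add — endpoints in different components.
delta–iota (4): add — endpoints in different components.
alpha–zeta (5): add — endpoints in different components.
delta–theta (5): add — endpoints in different components.
kappa–zeta (8): add — endpoints in different components.
The 5th edge added is delta–theta.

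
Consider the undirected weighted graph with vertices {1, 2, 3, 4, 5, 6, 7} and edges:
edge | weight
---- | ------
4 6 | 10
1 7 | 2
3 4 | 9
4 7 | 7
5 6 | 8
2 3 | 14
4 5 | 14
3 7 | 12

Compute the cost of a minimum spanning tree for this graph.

50

Sort edges by weight, then run Kruskal:
1 7 (2): add — endpoints in different components.
4 7 (7): add — endpoints in different components.
5 6 (8): add — endpoints in different components.
3 4 (9): add — endpoints in different components.
4 6 (10): add — endpoints in different components.
3 7 (12): skip — 3 and 7 already connected.
2 3 (14): add — endpoints in different components.
MST edges: 1 7, 4 7, 5 6, 3 4, 4 6, 2 3; total weight 2+7+8+9+10+14 = 50.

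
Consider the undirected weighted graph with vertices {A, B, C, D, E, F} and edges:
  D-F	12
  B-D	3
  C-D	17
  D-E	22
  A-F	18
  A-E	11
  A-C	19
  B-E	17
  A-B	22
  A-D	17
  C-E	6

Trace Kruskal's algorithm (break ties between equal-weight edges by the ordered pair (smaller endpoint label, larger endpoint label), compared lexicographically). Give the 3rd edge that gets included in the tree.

Kruskal's algorithm — process edges by increasing weight (ties by edge label):
B-D (3): add — endpoints in different components.
C-E (6): add — endpoints in different components.
A-E (11): add — endpoints in different components.
D-F (12): add — endpoints in different components.
A-D (17): add — endpoints in different components.
The 3rd edge added is A-E.

A-E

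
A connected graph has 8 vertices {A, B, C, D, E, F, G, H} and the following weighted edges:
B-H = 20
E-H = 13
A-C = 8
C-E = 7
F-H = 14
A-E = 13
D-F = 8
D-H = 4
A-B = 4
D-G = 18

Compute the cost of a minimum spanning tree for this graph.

62

Sort edges by weight, then run Kruskal:
A-B (4): add — endpoints in different components.
D-H (4): add — endpoints in different components.
C-E (7): add — endpoints in different components.
A-C (8): add — endpoints in different components.
D-F (8): add — endpoints in different components.
A-E (13): skip — A and E already connected.
E-H (13): add — endpoints in different components.
F-H (14): skip — F and H already connected.
D-G (18): add — endpoints in different components.
MST edges: A-B, D-H, C-E, A-C, D-F, E-H, D-G; total weight 4+4+7+8+8+13+18 = 62.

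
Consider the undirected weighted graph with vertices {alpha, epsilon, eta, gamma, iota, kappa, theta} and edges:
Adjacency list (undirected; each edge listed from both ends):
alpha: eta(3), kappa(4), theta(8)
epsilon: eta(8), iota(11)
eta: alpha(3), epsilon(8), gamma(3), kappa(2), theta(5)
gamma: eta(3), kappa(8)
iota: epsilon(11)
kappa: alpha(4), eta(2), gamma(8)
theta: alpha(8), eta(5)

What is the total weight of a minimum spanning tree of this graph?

32

Sort edges by weight, then run Kruskal:
eta-kappa (2): add. Components now {eta,kappa} {alpha} {epsilon} {gamma} {theta} {iota}
alpha-eta (3): add. Components now {alpha,eta,kappa} {epsilon} {gamma} {theta} {iota}
eta-gamma (3): add. Components now {alpha,eta,gamma,kappa} {epsilon} {theta} {iota}
alpha-kappa (4): skip — kappa and alpha already connected.
eta-theta (5): add. Components now {alpha,eta,gamma,kappa,theta} {epsilon} {iota}
alpha-theta (8): skip — alpha and theta already connected.
epsilon-eta (8): add. Components now {alpha,epsilon,eta,gamma,kappa,theta} {iota}
gamma-kappa (8): skip — kappa and gamma already connected.
epsilon-iota (11): add. Components now {alpha,epsilon,eta,gamma,iota,kappa,theta}
MST edges: eta-kappa, alpha-eta, eta-gamma, eta-theta, epsilon-eta, epsilon-iota; total weight 2+3+3+5+8+11 = 32.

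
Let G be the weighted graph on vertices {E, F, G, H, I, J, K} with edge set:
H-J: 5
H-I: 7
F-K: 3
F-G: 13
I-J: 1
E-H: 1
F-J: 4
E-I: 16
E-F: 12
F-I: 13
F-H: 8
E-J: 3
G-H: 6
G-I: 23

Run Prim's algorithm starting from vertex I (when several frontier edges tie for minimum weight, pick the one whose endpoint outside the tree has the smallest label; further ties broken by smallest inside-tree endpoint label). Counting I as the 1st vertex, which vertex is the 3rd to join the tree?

E

Prim's algorithm from I:
Step 1: cheapest edge leaving the tree is I-J (1); add J.
Step 2: cheapest edge leaving the tree is E-J (3); add E.
Step 3: cheapest edge leaving the tree is E-H (1); add H.
Step 4: cheapest edge leaving the tree is F-J (4); add F.
Step 5: cheapest edge leaving the tree is F-K (3); add K.
Step 6: cheapest edge leaving the tree is G-H (6); add G.
Vertex order: I, J, E, H, F, K, G. The 3rd vertex is E.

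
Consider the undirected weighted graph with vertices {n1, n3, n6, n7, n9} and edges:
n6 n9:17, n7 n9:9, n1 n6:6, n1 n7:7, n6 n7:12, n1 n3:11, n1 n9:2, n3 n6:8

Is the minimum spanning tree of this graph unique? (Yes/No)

Kruskal's algorithm — process edges by increasing weight (ties by edge label):
n1 n9 (2): add — endpoints in different components.
n1 n6 (6): add — endpoints in different components.
n1 n7 (7): add — endpoints in different components.
n3 n6 (8): add — endpoints in different components.
Every non-tree edge has weight strictly greater than the heaviest edge on the tree path between its endpoints, so the MST is unique.

Yes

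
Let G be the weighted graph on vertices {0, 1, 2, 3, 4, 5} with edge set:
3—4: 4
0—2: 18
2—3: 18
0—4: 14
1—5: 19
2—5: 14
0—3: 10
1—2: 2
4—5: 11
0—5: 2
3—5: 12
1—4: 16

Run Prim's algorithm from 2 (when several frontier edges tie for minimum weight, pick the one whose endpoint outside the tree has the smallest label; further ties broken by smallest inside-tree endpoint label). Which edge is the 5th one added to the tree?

3-4

Prim's algorithm from 2:
Step 1: cheapest edge leaving the tree is 1—2 (2); add 1.
Step 2: cheapest edge leaving the tree is 2—5 (14); add 5.
Step 3: cheapest edge leaving the tree is 0—5 (2); add 0.
Step 4: cheapest edge leaving the tree is 0—3 (10); add 3.
Step 5: cheapest edge leaving the tree is 3—4 (4); add 4.
The 5th edge added is 3—4.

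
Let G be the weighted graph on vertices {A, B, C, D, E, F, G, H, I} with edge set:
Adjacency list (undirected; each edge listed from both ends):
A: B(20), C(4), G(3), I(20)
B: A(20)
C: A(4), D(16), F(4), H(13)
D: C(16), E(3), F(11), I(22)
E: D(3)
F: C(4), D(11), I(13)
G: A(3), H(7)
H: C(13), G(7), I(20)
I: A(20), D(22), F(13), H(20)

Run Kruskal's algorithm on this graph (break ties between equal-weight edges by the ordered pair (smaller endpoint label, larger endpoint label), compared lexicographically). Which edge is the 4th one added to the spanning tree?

Sort edges by weight, then run Kruskal:
A G (3): add — endpoints in different components.
D E (3): add — endpoints in different components.
A C (4): add — endpoints in different components.
C F (4): add — endpoints in different components.
G H (7): add — endpoints in different components.
D F (11): add — endpoints in different components.
C H (13): skip — C and H already connected.
F I (13): add — endpoints in different components.
C D (16): skip — C and D already connected.
A B (20): add — endpoints in different components.
The 4th edge added is C F.

C-F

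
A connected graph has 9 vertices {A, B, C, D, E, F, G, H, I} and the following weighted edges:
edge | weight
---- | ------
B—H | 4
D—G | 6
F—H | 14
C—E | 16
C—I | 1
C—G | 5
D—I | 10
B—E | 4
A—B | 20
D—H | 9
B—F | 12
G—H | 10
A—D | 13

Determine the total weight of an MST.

54

Kruskal's algorithm — process edges by increasing weight (ties by edge label):
C—I (1): add — endpoints in different components.
B—E (4): add — endpoints in different components.
B—H (4): add — endpoints in different components.
C—G (5): add — endpoints in different components.
D—G (6): add — endpoints in different components.
D—H (9): add — endpoints in different components.
D—I (10): skip — D and I already connected.
G—H (10): skip — G and H already connected.
B—F (12): add — endpoints in different components.
A—D (13): add — endpoints in different components.
MST edges: C—I, B—E, B—H, C—G, D—G, D—H, B—F, A—D; total weight 1+4+4+5+6+9+12+13 = 54.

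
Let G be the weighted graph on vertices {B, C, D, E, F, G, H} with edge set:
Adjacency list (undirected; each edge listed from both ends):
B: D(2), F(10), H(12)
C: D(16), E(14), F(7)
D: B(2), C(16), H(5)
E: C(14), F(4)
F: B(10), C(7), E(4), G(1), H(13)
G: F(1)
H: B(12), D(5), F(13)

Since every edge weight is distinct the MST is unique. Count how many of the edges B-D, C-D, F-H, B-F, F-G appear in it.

3

Sort edges by weight, then run Kruskal:
F-G (1): add — endpoints in different components.
B-D (2): add — endpoints in different components.
E-F (4): add — endpoints in different components.
D-H (5): add — endpoints in different components.
C-F (7): add — endpoints in different components.
B-F (10): add — endpoints in different components.
MST edge set: {F-G, B-D, E-F, D-H, C-F, B-F}.
Of the listed edges, {B-D, B-F, F-G} are in the MST → 3.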